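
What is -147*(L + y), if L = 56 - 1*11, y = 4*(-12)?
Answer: 441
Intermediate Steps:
y = -48
L = 45 (L = 56 - 11 = 45)
-147*(L + y) = -147*(45 - 48) = -147*(-3) = 441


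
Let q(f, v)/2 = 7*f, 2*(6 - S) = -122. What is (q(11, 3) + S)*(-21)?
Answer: -4641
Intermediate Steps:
S = 67 (S = 6 - 1/2*(-122) = 6 + 61 = 67)
q(f, v) = 14*f (q(f, v) = 2*(7*f) = 14*f)
(q(11, 3) + S)*(-21) = (14*11 + 67)*(-21) = (154 + 67)*(-21) = 221*(-21) = -4641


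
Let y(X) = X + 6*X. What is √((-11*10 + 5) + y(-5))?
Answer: 2*I*√35 ≈ 11.832*I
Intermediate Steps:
y(X) = 7*X
√((-11*10 + 5) + y(-5)) = √((-11*10 + 5) + 7*(-5)) = √((-110 + 5) - 35) = √(-105 - 35) = √(-140) = 2*I*√35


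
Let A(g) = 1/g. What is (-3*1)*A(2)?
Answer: -3/2 ≈ -1.5000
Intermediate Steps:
(-3*1)*A(2) = -3*1/2 = -3*½ = -3/2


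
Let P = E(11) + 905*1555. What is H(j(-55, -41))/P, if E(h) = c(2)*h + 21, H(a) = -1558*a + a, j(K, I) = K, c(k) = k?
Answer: 2595/42646 ≈ 0.060850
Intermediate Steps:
H(a) = -1557*a
E(h) = 21 + 2*h (E(h) = 2*h + 21 = 21 + 2*h)
P = 1407318 (P = (21 + 2*11) + 905*1555 = (21 + 22) + 1407275 = 43 + 1407275 = 1407318)
H(j(-55, -41))/P = -1557*(-55)/1407318 = 85635*(1/1407318) = 2595/42646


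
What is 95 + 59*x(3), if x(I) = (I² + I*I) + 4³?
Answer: 4933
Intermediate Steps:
x(I) = 64 + 2*I² (x(I) = (I² + I²) + 64 = 2*I² + 64 = 64 + 2*I²)
95 + 59*x(3) = 95 + 59*(64 + 2*3²) = 95 + 59*(64 + 2*9) = 95 + 59*(64 + 18) = 95 + 59*82 = 95 + 4838 = 4933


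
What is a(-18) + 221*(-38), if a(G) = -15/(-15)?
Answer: -8397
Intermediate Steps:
a(G) = 1 (a(G) = -15*(-1/15) = 1)
a(-18) + 221*(-38) = 1 + 221*(-38) = 1 - 8398 = -8397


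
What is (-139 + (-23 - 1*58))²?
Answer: 48400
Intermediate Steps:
(-139 + (-23 - 1*58))² = (-139 + (-23 - 58))² = (-139 - 81)² = (-220)² = 48400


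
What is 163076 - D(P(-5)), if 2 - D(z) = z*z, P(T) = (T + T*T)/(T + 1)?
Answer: 163099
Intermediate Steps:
P(T) = (T + T**2)/(1 + T)
D(z) = 2 - z**2 (D(z) = 2 - z*z = 2 - z**2)
163076 - D(P(-5)) = 163076 - (2 - 1*(-5)**2) = 163076 - (2 - 1*25) = 163076 - (2 - 25) = 163076 - 1*(-23) = 163076 + 23 = 163099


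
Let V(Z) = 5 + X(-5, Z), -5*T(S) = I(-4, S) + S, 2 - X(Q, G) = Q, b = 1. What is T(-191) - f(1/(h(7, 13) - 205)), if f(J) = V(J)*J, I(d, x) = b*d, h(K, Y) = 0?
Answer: 8007/205 ≈ 39.059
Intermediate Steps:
X(Q, G) = 2 - Q
I(d, x) = d (I(d, x) = 1*d = d)
T(S) = ⅘ - S/5 (T(S) = -(-4 + S)/5 = ⅘ - S/5)
V(Z) = 12 (V(Z) = 5 + (2 - 1*(-5)) = 5 + (2 + 5) = 5 + 7 = 12)
f(J) = 12*J
T(-191) - f(1/(h(7, 13) - 205)) = (⅘ - ⅕*(-191)) - 12/(0 - 205) = (⅘ + 191/5) - 12/(-205) = 39 - 12*(-1)/205 = 39 - 1*(-12/205) = 39 + 12/205 = 8007/205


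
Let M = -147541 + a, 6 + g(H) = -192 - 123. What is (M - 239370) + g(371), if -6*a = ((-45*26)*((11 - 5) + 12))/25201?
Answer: -9758630122/25201 ≈ -3.8723e+5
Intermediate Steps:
g(H) = -321 (g(H) = -6 + (-192 - 123) = -6 - 315 = -321)
a = 3510/25201 (a = -(-45*26)*((11 - 5) + 12)/(6*25201) = -(-1170*(6 + 12))/(6*25201) = -(-1170*18)/(6*25201) = -(-3510)/25201 = -⅙*(-21060/25201) = 3510/25201 ≈ 0.13928)
M = -3718177231/25201 (M = -147541 + 3510/25201 = -3718177231/25201 ≈ -1.4754e+5)
(M - 239370) + g(371) = (-3718177231/25201 - 239370) - 321 = -9750540601/25201 - 321 = -9758630122/25201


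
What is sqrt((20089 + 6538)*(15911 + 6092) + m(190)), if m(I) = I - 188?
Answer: sqrt(585873883) ≈ 24205.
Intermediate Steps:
m(I) = -188 + I
sqrt((20089 + 6538)*(15911 + 6092) + m(190)) = sqrt((20089 + 6538)*(15911 + 6092) + (-188 + 190)) = sqrt(26627*22003 + 2) = sqrt(585873881 + 2) = sqrt(585873883)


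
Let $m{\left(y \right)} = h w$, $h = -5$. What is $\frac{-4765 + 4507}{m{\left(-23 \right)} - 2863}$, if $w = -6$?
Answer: $\frac{258}{2833} \approx 0.09107$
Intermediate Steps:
$m{\left(y \right)} = 30$ ($m{\left(y \right)} = \left(-5\right) \left(-6\right) = 30$)
$\frac{-4765 + 4507}{m{\left(-23 \right)} - 2863} = \frac{-4765 + 4507}{30 - 2863} = - \frac{258}{-2833} = \left(-258\right) \left(- \frac{1}{2833}\right) = \frac{258}{2833}$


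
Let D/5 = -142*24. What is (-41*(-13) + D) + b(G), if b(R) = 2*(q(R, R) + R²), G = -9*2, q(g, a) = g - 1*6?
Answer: -15907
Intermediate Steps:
q(g, a) = -6 + g (q(g, a) = g - 6 = -6 + g)
D = -17040 (D = 5*(-142*24) = 5*(-3408) = -17040)
G = -18
b(R) = -12 + 2*R + 2*R² (b(R) = 2*((-6 + R) + R²) = 2*(-6 + R + R²) = -12 + 2*R + 2*R²)
(-41*(-13) + D) + b(G) = (-41*(-13) - 17040) + (-12 + 2*(-18) + 2*(-18)²) = (533 - 17040) + (-12 - 36 + 2*324) = -16507 + (-12 - 36 + 648) = -16507 + 600 = -15907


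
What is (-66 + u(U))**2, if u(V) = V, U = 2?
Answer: 4096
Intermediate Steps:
(-66 + u(U))**2 = (-66 + 2)**2 = (-64)**2 = 4096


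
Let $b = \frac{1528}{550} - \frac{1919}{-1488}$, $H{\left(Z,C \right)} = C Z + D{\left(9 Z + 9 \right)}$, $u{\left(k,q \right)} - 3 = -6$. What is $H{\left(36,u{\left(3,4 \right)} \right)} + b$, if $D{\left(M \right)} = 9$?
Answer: $- \frac{38846243}{409200} \approx -94.932$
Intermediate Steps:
$u{\left(k,q \right)} = -3$ ($u{\left(k,q \right)} = 3 - 6 = -3$)
$H{\left(Z,C \right)} = 9 + C Z$ ($H{\left(Z,C \right)} = C Z + 9 = 9 + C Z$)
$b = \frac{1664557}{409200}$ ($b = 1528 \cdot \frac{1}{550} - - \frac{1919}{1488} = \frac{764}{275} + \frac{1919}{1488} = \frac{1664557}{409200} \approx 4.0678$)
$H{\left(36,u{\left(3,4 \right)} \right)} + b = \left(9 - 108\right) + \frac{1664557}{409200} = -99 + \frac{1664557}{409200} = - \frac{38846243}{409200}$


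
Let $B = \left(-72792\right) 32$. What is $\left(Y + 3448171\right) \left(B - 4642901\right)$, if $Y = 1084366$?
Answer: $-31601958435565$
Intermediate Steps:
$B = -2329344$
$\left(Y + 3448171\right) \left(B - 4642901\right) = \left(1084366 + 3448171\right) \left(-2329344 - 4642901\right) = 4532537 \left(-6972245\right) = -31601958435565$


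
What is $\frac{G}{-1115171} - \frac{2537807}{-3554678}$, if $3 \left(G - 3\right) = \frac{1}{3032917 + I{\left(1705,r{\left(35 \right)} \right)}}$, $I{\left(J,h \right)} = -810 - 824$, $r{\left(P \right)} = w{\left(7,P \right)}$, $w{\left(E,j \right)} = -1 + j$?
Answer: $\frac{25736302953829966909}{36048688743369361362} \approx 0.71393$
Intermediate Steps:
$r{\left(P \right)} = -1 + P$
$I{\left(J,h \right)} = -1634$
$G = \frac{27281548}{9093849}$ ($G = 3 + \frac{1}{3 \left(3032917 - 1634\right)} = 3 + \frac{1}{3 \cdot 3031283} = 3 + \frac{1}{3} \cdot \frac{1}{3031283} = 3 + \frac{1}{9093849} = \frac{27281548}{9093849} \approx 3.0$)
$\frac{G}{-1115171} - \frac{2537807}{-3554678} = \frac{27281548}{9093849 \left(-1115171\right)} - \frac{2537807}{-3554678} = \frac{27281548}{9093849} \left(- \frac{1}{1115171}\right) - - \frac{2537807}{3554678} = - \frac{27281548}{10141196683179} + \frac{2537807}{3554678} = \frac{25736302953829966909}{36048688743369361362}$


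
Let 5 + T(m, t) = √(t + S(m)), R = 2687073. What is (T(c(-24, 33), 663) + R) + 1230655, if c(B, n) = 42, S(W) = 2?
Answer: 3917723 + √665 ≈ 3.9177e+6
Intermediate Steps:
T(m, t) = -5 + √(2 + t) (T(m, t) = -5 + √(t + 2) = -5 + √(2 + t))
(T(c(-24, 33), 663) + R) + 1230655 = ((-5 + √(2 + 663)) + 2687073) + 1230655 = ((-5 + √665) + 2687073) + 1230655 = (2687068 + √665) + 1230655 = 3917723 + √665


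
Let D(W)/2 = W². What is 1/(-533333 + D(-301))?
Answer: -1/352131 ≈ -2.8399e-6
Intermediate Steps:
D(W) = 2*W²
1/(-533333 + D(-301)) = 1/(-533333 + 2*(-301)²) = 1/(-533333 + 2*90601) = 1/(-533333 + 181202) = 1/(-352131) = -1/352131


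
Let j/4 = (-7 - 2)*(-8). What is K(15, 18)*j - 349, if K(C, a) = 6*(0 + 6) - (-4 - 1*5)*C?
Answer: 48899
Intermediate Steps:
j = 288 (j = 4*((-7 - 2)*(-8)) = 4*(-9*(-8)) = 4*72 = 288)
K(C, a) = 36 + 9*C (K(C, a) = 6*6 - (-4 - 5)*C = 36 - (-9)*C = 36 + 9*C)
K(15, 18)*j - 349 = (36 + 9*15)*288 - 349 = (36 + 135)*288 - 349 = 171*288 - 349 = 49248 - 349 = 48899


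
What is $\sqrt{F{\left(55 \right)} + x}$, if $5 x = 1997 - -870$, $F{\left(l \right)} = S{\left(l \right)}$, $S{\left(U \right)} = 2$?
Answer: $\frac{\sqrt{14385}}{5} \approx 23.987$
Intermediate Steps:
$F{\left(l \right)} = 2$
$x = \frac{2867}{5}$ ($x = \frac{1997 - -870}{5} = \frac{1997 + 870}{5} = \frac{1}{5} \cdot 2867 = \frac{2867}{5} \approx 573.4$)
$\sqrt{F{\left(55 \right)} + x} = \sqrt{2 + \frac{2867}{5}} = \sqrt{\frac{2877}{5}} = \frac{\sqrt{14385}}{5}$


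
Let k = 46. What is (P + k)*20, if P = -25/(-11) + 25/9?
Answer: 101080/99 ≈ 1021.0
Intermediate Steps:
P = 500/99 (P = -25*(-1/11) + 25*(⅑) = 25/11 + 25/9 = 500/99 ≈ 5.0505)
(P + k)*20 = (500/99 + 46)*20 = (5054/99)*20 = 101080/99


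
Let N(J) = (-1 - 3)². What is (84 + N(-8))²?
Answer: 10000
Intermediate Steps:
N(J) = 16 (N(J) = (-4)² = 16)
(84 + N(-8))² = (84 + 16)² = 100² = 10000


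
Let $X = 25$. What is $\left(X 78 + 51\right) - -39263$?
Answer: $41264$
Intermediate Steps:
$\left(X 78 + 51\right) - -39263 = \left(25 \cdot 78 + 51\right) - -39263 = \left(1950 + 51\right) + 39263 = 2001 + 39263 = 41264$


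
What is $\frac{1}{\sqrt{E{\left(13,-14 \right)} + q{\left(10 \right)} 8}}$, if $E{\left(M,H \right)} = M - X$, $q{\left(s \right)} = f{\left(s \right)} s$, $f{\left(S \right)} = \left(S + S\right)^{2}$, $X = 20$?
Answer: $\frac{\sqrt{31993}}{31993} \approx 0.0055908$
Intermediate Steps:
$f{\left(S \right)} = 4 S^{2}$ ($f{\left(S \right)} = \left(2 S\right)^{2} = 4 S^{2}$)
$q{\left(s \right)} = 4 s^{3}$ ($q{\left(s \right)} = 4 s^{2} s = 4 s^{3}$)
$E{\left(M,H \right)} = -20 + M$ ($E{\left(M,H \right)} = M - 20 = -20 + M$)
$\frac{1}{\sqrt{E{\left(13,-14 \right)} + q{\left(10 \right)} 8}} = \frac{1}{\sqrt{\left(-20 + 13\right) + 4 \cdot 10^{3} \cdot 8}} = \frac{1}{\sqrt{-7 + 4 \cdot 1000 \cdot 8}} = \frac{1}{\sqrt{-7 + 4000 \cdot 8}} = \frac{1}{\sqrt{-7 + 32000}} = \frac{1}{\sqrt{31993}} = \frac{\sqrt{31993}}{31993}$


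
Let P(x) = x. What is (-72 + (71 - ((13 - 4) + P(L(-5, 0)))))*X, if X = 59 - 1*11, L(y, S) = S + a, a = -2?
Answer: -384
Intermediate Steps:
L(y, S) = -2 + S (L(y, S) = S - 2 = -2 + S)
X = 48 (X = 59 - 11 = 48)
(-72 + (71 - ((13 - 4) + P(L(-5, 0)))))*X = (-72 + (71 - ((13 - 4) + (-2 + 0))))*48 = (-72 + (71 - (9 - 2)))*48 = (-72 + (71 - 1*7))*48 = (-72 + (71 - 7))*48 = (-72 + 64)*48 = -8*48 = -384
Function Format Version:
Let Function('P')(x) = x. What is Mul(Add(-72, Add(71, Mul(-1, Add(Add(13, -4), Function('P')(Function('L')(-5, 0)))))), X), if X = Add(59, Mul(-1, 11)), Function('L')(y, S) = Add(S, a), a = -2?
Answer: -384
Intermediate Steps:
Function('L')(y, S) = Add(-2, S) (Function('L')(y, S) = Add(S, -2) = Add(-2, S))
X = 48 (X = Add(59, -11) = 48)
Mul(Add(-72, Add(71, Mul(-1, Add(Add(13, -4), Function('P')(Function('L')(-5, 0)))))), X) = Mul(Add(-72, Add(71, Mul(-1, Add(Add(13, -4), Add(-2, 0))))), 48) = Mul(Add(-72, Add(71, Mul(-1, Add(9, -2)))), 48) = Mul(Add(-72, Add(71, Mul(-1, 7))), 48) = Mul(Add(-72, Add(71, -7)), 48) = Mul(Add(-72, 64), 48) = Mul(-8, 48) = -384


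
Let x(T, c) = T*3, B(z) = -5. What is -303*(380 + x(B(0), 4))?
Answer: -110595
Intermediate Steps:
x(T, c) = 3*T
-303*(380 + x(B(0), 4)) = -303*(380 + 3*(-5)) = -303*(380 - 15) = -303*365 = -110595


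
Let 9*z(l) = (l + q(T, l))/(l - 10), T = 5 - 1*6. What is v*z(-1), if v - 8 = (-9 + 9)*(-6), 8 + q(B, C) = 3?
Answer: 16/33 ≈ 0.48485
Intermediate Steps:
T = -1 (T = 5 - 6 = -1)
q(B, C) = -5 (q(B, C) = -8 + 3 = -5)
v = 8 (v = 8 + (-9 + 9)*(-6) = 8 + 0*(-6) = 8 + 0 = 8)
z(l) = (-5 + l)/(9*(-10 + l)) (z(l) = ((l - 5)/(l - 10))/9 = ((-5 + l)/(-10 + l))/9 = (-5 + l)/(9*(-10 + l)))
v*z(-1) = 8*((-5 - 1)/(9*(-10 - 1))) = 8*((1/9)*(-6)/(-11)) = 8*((1/9)*(-1/11)*(-6)) = 8*(2/33) = 16/33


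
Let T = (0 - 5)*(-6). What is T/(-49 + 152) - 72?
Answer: -7386/103 ≈ -71.709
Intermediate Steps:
T = 30 (T = -5*(-6) = 30)
T/(-49 + 152) - 72 = 30/(-49 + 152) - 72 = 30/103 - 72 = -7386/103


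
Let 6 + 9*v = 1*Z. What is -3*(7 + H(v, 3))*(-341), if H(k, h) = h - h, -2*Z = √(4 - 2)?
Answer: 7161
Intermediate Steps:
Z = -√2/2 (Z = -√(4 - 2)/2 = -√2/2 ≈ -0.70711)
v = -⅔ - √2/18 (v = -⅔ + (1*(-√2/2))/9 = -⅔ + (-√2/2)/9 = -⅔ - √2/18 ≈ -0.74523)
H(k, h) = 0
-3*(7 + H(v, 3))*(-341) = -3*(7 + 0)*(-341) = -3*7*(-341) = -21*(-341) = 7161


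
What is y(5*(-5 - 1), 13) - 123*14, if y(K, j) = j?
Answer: -1709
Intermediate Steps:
y(5*(-5 - 1), 13) - 123*14 = 13 - 123*14 = 13 - 1722 = -1709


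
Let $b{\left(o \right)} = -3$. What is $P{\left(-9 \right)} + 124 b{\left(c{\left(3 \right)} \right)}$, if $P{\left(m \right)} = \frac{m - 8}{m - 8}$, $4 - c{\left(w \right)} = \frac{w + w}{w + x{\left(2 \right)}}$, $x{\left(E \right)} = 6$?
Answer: $-371$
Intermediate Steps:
$c{\left(w \right)} = 4 - \frac{2 w}{6 + w}$ ($c{\left(w \right)} = 4 - \frac{w + w}{w + 6} = 4 - \frac{2 w}{6 + w}$)
$P{\left(m \right)} = 1$ ($P{\left(m \right)} = \frac{-8 + m}{-8 + m} = 1$)
$P{\left(-9 \right)} + 124 b{\left(c{\left(3 \right)} \right)} = 1 + 124 \left(-3\right) = 1 - 372 = -371$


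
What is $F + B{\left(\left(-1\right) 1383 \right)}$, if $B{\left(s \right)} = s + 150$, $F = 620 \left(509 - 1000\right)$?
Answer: $-305653$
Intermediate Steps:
$F = -304420$ ($F = 620 \left(-491\right) = -304420$)
$B{\left(s \right)} = 150 + s$
$F + B{\left(\left(-1\right) 1383 \right)} = -304420 + \left(150 - 1383\right) = -304420 - 1233 = -305653$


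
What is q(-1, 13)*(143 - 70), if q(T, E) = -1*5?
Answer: -365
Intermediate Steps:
q(T, E) = -5
q(-1, 13)*(143 - 70) = -5*(143 - 70) = -5*73 = -365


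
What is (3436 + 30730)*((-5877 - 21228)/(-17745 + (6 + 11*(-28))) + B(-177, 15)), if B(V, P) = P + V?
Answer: -98962126494/18047 ≈ -5.4836e+6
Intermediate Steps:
(3436 + 30730)*((-5877 - 21228)/(-17745 + (6 + 11*(-28))) + B(-177, 15)) = (3436 + 30730)*((-5877 - 21228)/(-17745 + (6 + 11*(-28))) + (15 - 177)) = 34166*(-27105/(-17745 + (6 - 308)) - 162) = 34166*(-27105/(-17745 - 302) - 162) = 34166*(-27105/(-18047) - 162) = 34166*(-27105*(-1/18047) - 162) = 34166*(27105/18047 - 162) = 34166*(-2896509/18047) = -98962126494/18047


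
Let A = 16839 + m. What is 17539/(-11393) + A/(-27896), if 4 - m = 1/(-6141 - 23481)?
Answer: -20177328729539/9414438209616 ≈ -2.1432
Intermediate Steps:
m = 118489/29622 (m = 4 - 1/(-6141 - 23481) = 4 - 1/(-29622) = 4 - 1*(-1/29622) = 4 + 1/29622 = 118489/29622 ≈ 4.0000)
A = 498923347/29622 (A = 16839 + 118489/29622 = 498923347/29622 ≈ 16843.)
17539/(-11393) + A/(-27896) = 17539/(-11393) + (498923347/29622)/(-27896) = 17539*(-1/11393) + (498923347/29622)*(-1/27896) = -17539/11393 - 498923347/826335312 = -20177328729539/9414438209616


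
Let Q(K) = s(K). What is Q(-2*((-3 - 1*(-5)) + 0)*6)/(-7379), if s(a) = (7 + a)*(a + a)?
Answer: -816/7379 ≈ -0.11058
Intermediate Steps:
s(a) = 2*a*(7 + a) (s(a) = (7 + a)*(2*a) = 2*a*(7 + a))
Q(K) = 2*K*(7 + K)
Q(-2*((-3 - 1*(-5)) + 0)*6)/(-7379) = (2*(-2*((-3 - 1*(-5)) + 0)*6)*(7 - 2*((-3 - 1*(-5)) + 0)*6))/(-7379) = (2*(-2*((-3 + 5) + 0)*6)*(7 - 2*((-3 + 5) + 0)*6))*(-1/7379) = (2*(-2*(2 + 0)*6)*(7 - 2*(2 + 0)*6))*(-1/7379) = (2*(-2*2*6)*(7 - 2*2*6))*(-1/7379) = (2*(-4*6)*(7 - 4*6))*(-1/7379) = (2*(-24)*(7 - 24))*(-1/7379) = (2*(-24)*(-17))*(-1/7379) = 816*(-1/7379) = -816/7379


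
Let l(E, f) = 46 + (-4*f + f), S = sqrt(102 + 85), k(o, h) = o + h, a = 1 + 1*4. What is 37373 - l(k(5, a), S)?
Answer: 37327 + 3*sqrt(187) ≈ 37368.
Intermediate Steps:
a = 5 (a = 1 + 4 = 5)
k(o, h) = h + o
S = sqrt(187) ≈ 13.675
l(E, f) = 46 - 3*f
37373 - l(k(5, a), S) = 37373 - (46 - 3*sqrt(187)) = 37373 + (-46 + 3*sqrt(187)) = 37327 + 3*sqrt(187)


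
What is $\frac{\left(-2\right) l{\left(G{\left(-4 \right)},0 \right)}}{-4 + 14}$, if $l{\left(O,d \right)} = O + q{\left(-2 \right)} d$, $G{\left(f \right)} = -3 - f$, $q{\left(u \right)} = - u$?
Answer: $- \frac{1}{5} \approx -0.2$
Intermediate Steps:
$l{\left(O,d \right)} = O + 2 d$ ($l{\left(O,d \right)} = O + \left(-1\right) \left(-2\right) d = O + 2 d$)
$\frac{\left(-2\right) l{\left(G{\left(-4 \right)},0 \right)}}{-4 + 14} = \frac{\left(-2\right) \left(\left(-3 - -4\right) + 2 \cdot 0\right)}{-4 + 14} = \frac{\left(-2\right) \left(\left(-3 + 4\right) + 0\right)}{10} = - 2 \left(1 + 0\right) \frac{1}{10} = \left(-2\right) 1 \cdot \frac{1}{10} = \left(-2\right) \frac{1}{10} = - \frac{1}{5}$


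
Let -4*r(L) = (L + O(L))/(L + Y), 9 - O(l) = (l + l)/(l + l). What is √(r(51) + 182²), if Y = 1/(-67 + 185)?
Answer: √4800071014778/12038 ≈ 182.00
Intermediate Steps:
O(l) = 8 (O(l) = 9 - (l + l)/(l + l) = 9 - 2*l/(2*l) = 9 - 2*l*1/(2*l) = 9 - 1*1 = 9 - 1 = 8)
Y = 1/118 ≈ 0.0084746
r(L) = -(8 + L)/(4*(1/118 + L)) (r(L) = -(L + 8)/(4*(L + 1/118)) = -(8 + L)/(4*(1/118 + L)))
√(r(51) + 182²) = √(59*(-8 - 1*51)/(2*(1 + 118*51)) + 182²) = √(59*(-8 - 51)/(2*(1 + 6018)) + 33124) = √((59/2)*(-59)/6019 + 33124) = √((59/2)*(1/6019)*(-59) + 33124) = √(-3481/12038 + 33124) = √(398743231/12038) = √4800071014778/12038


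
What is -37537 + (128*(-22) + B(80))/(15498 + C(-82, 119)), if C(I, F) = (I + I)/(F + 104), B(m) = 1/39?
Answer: -5059250464799/134779710 ≈ -37537.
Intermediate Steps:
B(m) = 1/39
C(I, F) = 2*I/(104 + F) (C(I, F) = (2*I)/(104 + F) = 2*I/(104 + F))
-37537 + (128*(-22) + B(80))/(15498 + C(-82, 119)) = -37537 + (128*(-22) + 1/39)/(15498 + 2*(-82)/(104 + 119)) = -37537 + (-2816 + 1/39)/(15498 + 2*(-82)/223) = -37537 - 109823/(39*(15498 + 2*(-82)*(1/223))) = -37537 - 109823/(39*(15498 - 164/223)) = -37537 - 109823/(39*3455890/223) = -37537 - 109823/39*223/3455890 = -37537 - 24490529/134779710 = -5059250464799/134779710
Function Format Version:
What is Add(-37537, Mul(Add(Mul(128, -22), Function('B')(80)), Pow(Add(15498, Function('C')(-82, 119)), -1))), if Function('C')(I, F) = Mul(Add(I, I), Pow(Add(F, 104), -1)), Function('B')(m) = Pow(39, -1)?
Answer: Rational(-5059250464799, 134779710) ≈ -37537.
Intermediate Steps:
Function('B')(m) = Rational(1, 39)
Function('C')(I, F) = Mul(2, I, Pow(Add(104, F), -1)) (Function('C')(I, F) = Mul(Mul(2, I), Pow(Add(104, F), -1)) = Mul(2, I, Pow(Add(104, F), -1)))
Add(-37537, Mul(Add(Mul(128, -22), Function('B')(80)), Pow(Add(15498, Function('C')(-82, 119)), -1))) = Add(-37537, Mul(Add(Mul(128, -22), Rational(1, 39)), Pow(Add(15498, Mul(2, -82, Pow(Add(104, 119), -1))), -1))) = Add(-37537, Mul(Add(-2816, Rational(1, 39)), Pow(Add(15498, Mul(2, -82, Pow(223, -1))), -1))) = Add(-37537, Mul(Rational(-109823, 39), Pow(Add(15498, Mul(2, -82, Rational(1, 223))), -1))) = Add(-37537, Mul(Rational(-109823, 39), Pow(Add(15498, Rational(-164, 223)), -1))) = Add(-37537, Mul(Rational(-109823, 39), Pow(Rational(3455890, 223), -1))) = Add(-37537, Mul(Rational(-109823, 39), Rational(223, 3455890))) = Add(-37537, Rational(-24490529, 134779710)) = Rational(-5059250464799, 134779710)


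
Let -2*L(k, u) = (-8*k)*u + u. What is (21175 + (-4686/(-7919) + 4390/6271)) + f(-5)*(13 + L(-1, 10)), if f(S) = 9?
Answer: 1037313593779/49660049 ≈ 20888.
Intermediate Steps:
L(k, u) = -u/2 + 4*k*u (L(k, u) = -((-8*k)*u + u)/2 = -(-8*k*u + u)/2 = -(u - 8*k*u)/2 = -u/2 + 4*k*u)
(21175 + (-4686/(-7919) + 4390/6271)) + f(-5)*(13 + L(-1, 10)) = (21175 + (-4686/(-7919) + 4390/6271)) + 9*(13 + (½)*10*(-1 + 8*(-1))) = (21175 + (-4686*(-1/7919) + 4390*(1/6271))) + 9*(13 + (½)*10*(-1 - 8)) = (21175 + (4686/7919 + 4390/6271)) + 9*(13 + (½)*10*(-9)) = (21175 + 64150316/49660049) + 9*(13 - 45) = 1051615687891/49660049 + 9*(-32) = 1051615687891/49660049 - 288 = 1037313593779/49660049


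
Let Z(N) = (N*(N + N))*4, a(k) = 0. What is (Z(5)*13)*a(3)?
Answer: 0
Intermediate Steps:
Z(N) = 8*N² (Z(N) = (N*(2*N))*4 = (2*N²)*4 = 8*N²)
(Z(5)*13)*a(3) = ((8*5²)*13)*0 = ((8*25)*13)*0 = (200*13)*0 = 2600*0 = 0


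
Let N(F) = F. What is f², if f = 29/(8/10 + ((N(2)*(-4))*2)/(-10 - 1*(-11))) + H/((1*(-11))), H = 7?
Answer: 4524129/698896 ≈ 6.4733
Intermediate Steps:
f = -2127/836 (f = 29/(8/10 + ((2*(-4))*2)/(-10 - 1*(-11))) + 7/((1*(-11))) = 29/(8*(⅒) + (-8*2)/(-10 + 11)) + 7/(-11) = 29/(⅘ - 16/1) + 7*(-1/11) = 29/(⅘ - 16*1) - 7/11 = 29/(⅘ - 16) - 7/11 = 29/(-76/5) - 7/11 = 29*(-5/76) - 7/11 = -145/76 - 7/11 = -2127/836 ≈ -2.5443)
f² = (-2127/836)² = 4524129/698896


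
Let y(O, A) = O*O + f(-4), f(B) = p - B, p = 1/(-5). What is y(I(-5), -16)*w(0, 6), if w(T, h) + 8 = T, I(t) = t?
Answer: -1152/5 ≈ -230.40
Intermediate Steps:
p = -1/5 (p = 1*(-1/5) = -1/5 ≈ -0.20000)
f(B) = -1/5 - B
y(O, A) = 19/5 + O**2 (y(O, A) = O*O + (-1/5 - 1*(-4)) = O**2 + (-1/5 + 4) = O**2 + 19/5 = 19/5 + O**2)
w(T, h) = -8 + T
y(I(-5), -16)*w(0, 6) = (19/5 + (-5)**2)*(-8 + 0) = (19/5 + 25)*(-8) = (144/5)*(-8) = -1152/5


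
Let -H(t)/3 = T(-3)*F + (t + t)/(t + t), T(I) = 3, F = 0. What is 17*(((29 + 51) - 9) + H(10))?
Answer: 1156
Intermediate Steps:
H(t) = -3 (H(t) = -3*(3*0 + (t + t)/(t + t)) = -3*(0 + (2*t)/((2*t))) = -3*(0 + (2*t)*(1/(2*t))) = -3*(0 + 1) = -3*1 = -3)
17*(((29 + 51) - 9) + H(10)) = 17*(((29 + 51) - 9) - 3) = 17*((80 - 9) - 3) = 17*(71 - 3) = 17*68 = 1156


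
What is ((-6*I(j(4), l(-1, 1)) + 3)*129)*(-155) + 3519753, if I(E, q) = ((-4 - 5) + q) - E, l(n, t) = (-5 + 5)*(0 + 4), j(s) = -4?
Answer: 2859918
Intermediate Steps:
l(n, t) = 0 (l(n, t) = 0*4 = 0)
I(E, q) = -9 + q - E (I(E, q) = (-9 + q) - E = -9 + q - E)
((-6*I(j(4), l(-1, 1)) + 3)*129)*(-155) + 3519753 = ((-6*(-9 + 0 - 1*(-4)) + 3)*129)*(-155) + 3519753 = ((-6*(-9 + 0 + 4) + 3)*129)*(-155) + 3519753 = ((-6*(-5) + 3)*129)*(-155) + 3519753 = ((30 + 3)*129)*(-155) + 3519753 = (33*129)*(-155) + 3519753 = 4257*(-155) + 3519753 = -659835 + 3519753 = 2859918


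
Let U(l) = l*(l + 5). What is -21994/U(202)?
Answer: -10997/20907 ≈ -0.52600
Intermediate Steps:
U(l) = l*(5 + l)
-21994/U(202) = -21994*1/(202*(5 + 202)) = -21994/(202*207) = -21994/41814 = -21994*1/41814 = -10997/20907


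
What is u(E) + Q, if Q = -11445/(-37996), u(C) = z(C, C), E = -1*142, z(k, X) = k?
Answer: -769141/5428 ≈ -141.70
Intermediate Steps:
E = -142
u(C) = C
Q = 1635/5428 (Q = -11445*(-1/37996) = 1635/5428 ≈ 0.30122)
u(E) + Q = -142 + 1635/5428 = -769141/5428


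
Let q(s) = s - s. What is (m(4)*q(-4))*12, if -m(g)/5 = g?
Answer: 0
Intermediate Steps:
m(g) = -5*g
q(s) = 0
(m(4)*q(-4))*12 = (-5*4*0)*12 = -20*0*12 = 0*12 = 0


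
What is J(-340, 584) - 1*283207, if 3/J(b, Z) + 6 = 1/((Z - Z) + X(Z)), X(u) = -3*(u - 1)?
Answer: -2972262712/10495 ≈ -2.8321e+5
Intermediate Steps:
X(u) = 3 - 3*u (X(u) = -3*(-1 + u) = 3 - 3*u)
J(b, Z) = 3/(-6 + 1/(3 - 3*Z)) (J(b, Z) = 3/(-6 + 1/((Z - Z) + (3 - 3*Z))) = 3/(-6 + 1/(0 + (3 - 3*Z))) = 3/(-6 + 1/(3 - 3*Z)))
J(-340, 584) - 1*283207 = 9*(1 - 1*584)/(-17 + 18*584) - 1*283207 = 9*(1 - 584)/(-17 + 10512) - 283207 = 9*(-583)/10495 - 283207 = 9*(1/10495)*(-583) - 283207 = -5247/10495 - 283207 = -2972262712/10495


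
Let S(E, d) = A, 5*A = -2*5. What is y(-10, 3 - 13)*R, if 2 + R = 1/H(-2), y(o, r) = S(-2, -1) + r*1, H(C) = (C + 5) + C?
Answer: 12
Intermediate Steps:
H(C) = 5 + 2*C (H(C) = (5 + C) + C = 5 + 2*C)
A = -2 (A = (-2*5)/5 = (⅕)*(-10) = -2)
S(E, d) = -2
y(o, r) = -2 + r (y(o, r) = -2 + r*1 = -2 + r)
R = -1 (R = -2 + 1/(5 + 2*(-2)) = -2 + 1/(5 - 4) = -2 + 1/1 = -2 + 1 = -1)
y(-10, 3 - 13)*R = (-2 + (3 - 13))*(-1) = (-2 - 10)*(-1) = -12*(-1) = 12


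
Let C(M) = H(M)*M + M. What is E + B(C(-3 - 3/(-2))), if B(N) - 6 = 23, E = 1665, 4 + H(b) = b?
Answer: 1694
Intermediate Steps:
H(b) = -4 + b
C(M) = M + M*(-4 + M) (C(M) = (-4 + M)*M + M = M*(-4 + M) + M = M + M*(-4 + M))
B(N) = 29 (B(N) = 6 + 23 = 29)
E + B(C(-3 - 3/(-2))) = 1665 + 29 = 1694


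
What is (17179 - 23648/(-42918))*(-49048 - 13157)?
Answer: -7644081848975/7153 ≈ -1.0687e+9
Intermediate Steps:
(17179 - 23648/(-42918))*(-49048 - 13157) = (17179 - 23648*(-1/42918))*(-62205) = (17179 + 11824/21459)*(-62205) = (368655985/21459)*(-62205) = -7644081848975/7153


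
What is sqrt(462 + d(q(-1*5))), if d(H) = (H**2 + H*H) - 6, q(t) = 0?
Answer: 2*sqrt(114) ≈ 21.354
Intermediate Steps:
d(H) = -6 + 2*H**2 (d(H) = (H**2 + H**2) - 6 = 2*H**2 - 6 = -6 + 2*H**2)
sqrt(462 + d(q(-1*5))) = sqrt(462 + (-6 + 2*0**2)) = sqrt(462 + (-6 + 2*0)) = sqrt(462 + (-6 + 0)) = sqrt(462 - 6) = sqrt(456) = 2*sqrt(114)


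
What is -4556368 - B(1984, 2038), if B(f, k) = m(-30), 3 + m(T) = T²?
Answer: -4557265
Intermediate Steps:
m(T) = -3 + T²
B(f, k) = 897 (B(f, k) = -3 + (-30)² = -3 + 900 = 897)
-4556368 - B(1984, 2038) = -4556368 - 1*897 = -4556368 - 897 = -4557265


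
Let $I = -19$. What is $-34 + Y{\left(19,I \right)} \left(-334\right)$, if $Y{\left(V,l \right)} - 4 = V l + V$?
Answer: $112858$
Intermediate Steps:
$Y{\left(V,l \right)} = 4 + V + V l$ ($Y{\left(V,l \right)} = 4 + \left(V l + V\right) = 4 + \left(V + V l\right) = 4 + V + V l$)
$-34 + Y{\left(19,I \right)} \left(-334\right) = -34 + \left(4 + 19 + 19 \left(-19\right)\right) \left(-334\right) = -34 + \left(4 + 19 - 361\right) \left(-334\right) = -34 - -112892 = -34 + 112892 = 112858$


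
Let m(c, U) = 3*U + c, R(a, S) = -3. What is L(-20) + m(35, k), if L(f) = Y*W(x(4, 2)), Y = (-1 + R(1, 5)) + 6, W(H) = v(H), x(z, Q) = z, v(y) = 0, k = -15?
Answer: -10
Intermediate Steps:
m(c, U) = c + 3*U
W(H) = 0
Y = 2 (Y = (-1 - 3) + 6 = -4 + 6 = 2)
L(f) = 0 (L(f) = 2*0 = 0)
L(-20) + m(35, k) = 0 + (35 + 3*(-15)) = 0 + (35 - 45) = 0 - 10 = -10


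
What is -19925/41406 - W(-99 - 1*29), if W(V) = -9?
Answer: 352729/41406 ≈ 8.5188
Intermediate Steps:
-19925/41406 - W(-99 - 1*29) = -19925/41406 - 1*(-9) = -19925*1/41406 + 9 = -19925/41406 + 9 = 352729/41406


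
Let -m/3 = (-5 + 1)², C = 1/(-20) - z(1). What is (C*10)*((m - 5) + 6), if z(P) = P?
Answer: 987/2 ≈ 493.50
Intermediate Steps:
C = -21/20 (C = 1/(-20) - 1*1 = 1*(-1/20) - 1 = -1/20 - 1 = -21/20 ≈ -1.0500)
m = -48 (m = -3*(-5 + 1)² = -3*(-4)² = -3*16 = -48)
(C*10)*((m - 5) + 6) = (-21/20*10)*((-48 - 5) + 6) = -21*(-53 + 6)/2 = -21/2*(-47) = 987/2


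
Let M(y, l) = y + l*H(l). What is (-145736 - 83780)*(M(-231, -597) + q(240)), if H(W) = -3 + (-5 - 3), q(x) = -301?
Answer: -1385129060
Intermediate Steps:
H(W) = -11 (H(W) = -3 - 8 = -11)
M(y, l) = y - 11*l (M(y, l) = y + l*(-11) = y - 11*l)
(-145736 - 83780)*(M(-231, -597) + q(240)) = (-145736 - 83780)*((-231 - 11*(-597)) - 301) = -229516*((-231 + 6567) - 301) = -229516*(6336 - 301) = -229516*6035 = -1385129060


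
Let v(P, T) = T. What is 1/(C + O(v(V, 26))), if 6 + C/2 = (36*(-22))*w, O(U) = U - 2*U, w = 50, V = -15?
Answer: -1/79238 ≈ -1.2620e-5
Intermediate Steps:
O(U) = -U
C = -79212 (C = -12 + 2*((36*(-22))*50) = -12 + 2*(-792*50) = -12 + 2*(-39600) = -12 - 79200 = -79212)
1/(C + O(v(V, 26))) = 1/(-79212 - 1*26) = 1/(-79212 - 26) = 1/(-79238) = -1/79238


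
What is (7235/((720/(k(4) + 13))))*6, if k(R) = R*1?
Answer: 24599/24 ≈ 1025.0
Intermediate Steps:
k(R) = R
(7235/((720/(k(4) + 13))))*6 = (7235/((720/(4 + 13))))*6 = (7235/((720/17)))*6 = (7235/((720*(1/17))))*6 = (7235/(720/17))*6 = (7235*(17/720))*6 = (24599/144)*6 = 24599/24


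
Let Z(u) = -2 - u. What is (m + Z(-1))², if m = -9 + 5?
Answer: 25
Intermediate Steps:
m = -4
(m + Z(-1))² = (-4 + (-2 - 1*(-1)))² = (-4 + (-2 + 1))² = (-4 - 1)² = (-5)² = 25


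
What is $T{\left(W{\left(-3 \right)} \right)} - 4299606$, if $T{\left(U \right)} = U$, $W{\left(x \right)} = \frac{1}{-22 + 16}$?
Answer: $- \frac{25797637}{6} \approx -4.2996 \cdot 10^{6}$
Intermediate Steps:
$W{\left(x \right)} = - \frac{1}{6}$ ($W{\left(x \right)} = \frac{1}{-6} = - \frac{1}{6}$)
$T{\left(W{\left(-3 \right)} \right)} - 4299606 = - \frac{1}{6} - 4299606 = - \frac{25797637}{6}$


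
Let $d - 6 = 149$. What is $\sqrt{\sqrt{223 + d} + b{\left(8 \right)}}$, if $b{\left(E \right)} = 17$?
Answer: $\sqrt{17 + 3 \sqrt{42}} \approx 6.0367$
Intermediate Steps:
$d = 155$ ($d = 6 + 149 = 155$)
$\sqrt{\sqrt{223 + d} + b{\left(8 \right)}} = \sqrt{\sqrt{223 + 155} + 17} = \sqrt{\sqrt{378} + 17} = \sqrt{3 \sqrt{42} + 17} = \sqrt{17 + 3 \sqrt{42}}$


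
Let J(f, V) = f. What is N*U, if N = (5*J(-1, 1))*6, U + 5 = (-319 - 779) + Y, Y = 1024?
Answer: 2370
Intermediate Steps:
U = -79 (U = -5 + ((-319 - 779) + 1024) = -5 + (-1098 + 1024) = -5 - 74 = -79)
N = -30 (N = (5*(-1))*6 = -5*6 = -30)
N*U = -30*(-79) = 2370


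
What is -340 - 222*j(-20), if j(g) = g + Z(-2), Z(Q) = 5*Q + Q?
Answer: 6764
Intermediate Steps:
Z(Q) = 6*Q
j(g) = -12 + g (j(g) = g + 6*(-2) = g - 12 = -12 + g)
-340 - 222*j(-20) = -340 - 222*(-12 - 20) = -340 - 222*(-32) = -340 + 7104 = 6764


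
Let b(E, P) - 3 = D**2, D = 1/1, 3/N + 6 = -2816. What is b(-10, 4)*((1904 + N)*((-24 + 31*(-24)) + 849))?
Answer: 870439770/1411 ≈ 6.1690e+5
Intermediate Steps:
N = -3/2822 (N = 3/(-6 - 2816) = 3/(-2822) = 3*(-1/2822) = -3/2822 ≈ -0.0010631)
D = 1
b(E, P) = 4 (b(E, P) = 3 + 1**2 = 3 + 1 = 4)
b(-10, 4)*((1904 + N)*((-24 + 31*(-24)) + 849)) = 4*((1904 - 3/2822)*((-24 + 31*(-24)) + 849)) = 4*(5373085*((-24 - 744) + 849)/2822) = 4*(5373085*(-768 + 849)/2822) = 4*((5373085/2822)*81) = 4*(435219885/2822) = 870439770/1411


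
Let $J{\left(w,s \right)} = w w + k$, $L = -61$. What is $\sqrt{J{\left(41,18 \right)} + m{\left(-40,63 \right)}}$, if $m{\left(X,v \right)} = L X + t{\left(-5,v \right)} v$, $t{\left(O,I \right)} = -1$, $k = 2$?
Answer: $2 \sqrt{1015} \approx 63.718$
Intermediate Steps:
$J{\left(w,s \right)} = 2 + w^{2}$ ($J{\left(w,s \right)} = w w + 2 = w^{2} + 2 = 2 + w^{2}$)
$m{\left(X,v \right)} = - v - 61 X$ ($m{\left(X,v \right)} = - 61 X - v = - v - 61 X$)
$\sqrt{J{\left(41,18 \right)} + m{\left(-40,63 \right)}} = \sqrt{\left(2 + 41^{2}\right) - -2377} = \sqrt{\left(2 + 1681\right) + \left(-63 + 2440\right)} = \sqrt{1683 + 2377} = \sqrt{4060} = 2 \sqrt{1015}$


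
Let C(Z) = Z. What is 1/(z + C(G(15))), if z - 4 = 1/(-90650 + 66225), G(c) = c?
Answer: 24425/464074 ≈ 0.052632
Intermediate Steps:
z = 97699/24425 (z = 4 + 1/(-90650 + 66225) = 4 + 1/(-24425) = 4 - 1/24425 = 97699/24425 ≈ 4.0000)
1/(z + C(G(15))) = 1/(97699/24425 + 15) = 1/(464074/24425) = 24425/464074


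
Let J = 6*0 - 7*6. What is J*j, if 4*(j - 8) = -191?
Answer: 3339/2 ≈ 1669.5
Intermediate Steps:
j = -159/4 (j = 8 + (¼)*(-191) = 8 - 191/4 = -159/4 ≈ -39.750)
J = -42 (J = 0 - 42 = -42)
J*j = -42*(-159/4) = 3339/2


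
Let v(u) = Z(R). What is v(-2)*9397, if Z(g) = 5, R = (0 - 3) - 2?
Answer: 46985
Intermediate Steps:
R = -5 (R = -3 - 2 = -5)
v(u) = 5
v(-2)*9397 = 5*9397 = 46985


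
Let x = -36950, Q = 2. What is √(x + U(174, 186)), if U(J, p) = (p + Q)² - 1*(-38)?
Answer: 28*I*√2 ≈ 39.598*I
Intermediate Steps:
U(J, p) = 38 + (2 + p)² (U(J, p) = (p + 2)² - 1*(-38) = (2 + p)² + 38 = 38 + (2 + p)²)
√(x + U(174, 186)) = √(-36950 + (38 + (2 + 186)²)) = √(-36950 + (38 + 188²)) = √(-36950 + (38 + 35344)) = √(-36950 + 35382) = √(-1568) = 28*I*√2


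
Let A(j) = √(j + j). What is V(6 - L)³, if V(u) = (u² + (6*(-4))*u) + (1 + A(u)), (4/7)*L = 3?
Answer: -18494423/4096 + 207891*√6/512 ≈ -3520.7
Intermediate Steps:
L = 21/4 (L = (7/4)*3 = 21/4 ≈ 5.2500)
A(j) = √2*√j (A(j) = √(2*j) = √2*√j)
V(u) = 1 + u² - 24*u + √2*√u (V(u) = (u² + (6*(-4))*u) + (1 + √2*√u) = (u² - 24*u) + (1 + √2*√u) = 1 + u² - 24*u + √2*√u)
V(6 - L)³ = (1 + (6 - 1*21/4)² - 24*(6 - 1*21/4) + √2*√(6 - 1*21/4))³ = (1 + (6 - 21/4)² - 24*(6 - 21/4) + √2*√(6 - 21/4))³ = (1 + (¾)² - 24*¾ + √2*√(¾))³ = (1 + 9/16 - 18 + √2*(√3/2))³ = (1 + 9/16 - 18 + √6/2)³ = (-263/16 + √6/2)³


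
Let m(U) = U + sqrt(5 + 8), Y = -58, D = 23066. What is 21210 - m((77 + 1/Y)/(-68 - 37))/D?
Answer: 31362208967/1478652 - sqrt(13)/23066 ≈ 21210.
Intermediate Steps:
m(U) = U + sqrt(13)
21210 - m((77 + 1/Y)/(-68 - 37))/D = 21210 - ((77 + 1/(-58))/(-68 - 37) + sqrt(13))/23066 = 21210 - ((77 - 1/58)/(-105) + sqrt(13))/23066 = 21210 - ((4465/58)*(-1/105) + sqrt(13))/23066 = 21210 - (-893/1218 + sqrt(13))/23066 = 21210 - (-47/1478652 + sqrt(13)/23066) = 21210 + (47/1478652 - sqrt(13)/23066) = 31362208967/1478652 - sqrt(13)/23066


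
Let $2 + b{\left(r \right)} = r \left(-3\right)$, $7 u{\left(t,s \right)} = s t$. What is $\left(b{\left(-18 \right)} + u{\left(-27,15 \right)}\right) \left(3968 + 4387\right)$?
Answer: $- \frac{342555}{7} \approx -48936.0$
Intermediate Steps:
$u{\left(t,s \right)} = \frac{s t}{7}$
$b{\left(r \right)} = -2 - 3 r$ ($b{\left(r \right)} = -2 + r \left(-3\right) = -2 - 3 r$)
$\left(b{\left(-18 \right)} + u{\left(-27,15 \right)}\right) \left(3968 + 4387\right) = \left(\left(-2 - -54\right) + \frac{1}{7} \cdot 15 \left(-27\right)\right) \left(3968 + 4387\right) = \left(\left(-2 + 54\right) - \frac{405}{7}\right) 8355 = \left(52 - \frac{405}{7}\right) 8355 = \left(- \frac{41}{7}\right) 8355 = - \frac{342555}{7}$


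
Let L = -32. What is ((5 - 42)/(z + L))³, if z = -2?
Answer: 50653/39304 ≈ 1.2887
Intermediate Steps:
((5 - 42)/(z + L))³ = ((5 - 42)/(-2 - 32))³ = (-37/(-34))³ = (-37*(-1/34))³ = (37/34)³ = 50653/39304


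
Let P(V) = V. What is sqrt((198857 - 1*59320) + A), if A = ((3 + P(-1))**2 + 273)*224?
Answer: sqrt(201585) ≈ 448.98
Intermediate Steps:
A = 62048 (A = ((3 - 1)**2 + 273)*224 = (2**2 + 273)*224 = (4 + 273)*224 = 277*224 = 62048)
sqrt((198857 - 1*59320) + A) = sqrt((198857 - 1*59320) + 62048) = sqrt((198857 - 59320) + 62048) = sqrt(139537 + 62048) = sqrt(201585)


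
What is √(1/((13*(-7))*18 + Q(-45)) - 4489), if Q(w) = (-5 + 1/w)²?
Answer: I*√47879379778014214/3265874 ≈ 67.0*I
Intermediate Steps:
√(1/((13*(-7))*18 + Q(-45)) - 4489) = √(1/((13*(-7))*18 + (-1 + 5*(-45))²/(-45)²) - 4489) = √(1/(-91*18 + (-1 - 225)²/2025) - 4489) = √(1/(-1638 + (1/2025)*(-226)²) - 4489) = √(1/(-1638 + (1/2025)*51076) - 4489) = √(1/(-1638 + 51076/2025) - 4489) = √(1/(-3265874/2025) - 4489) = √(-2025/3265874 - 4489) = √(-14660510411/3265874) = I*√47879379778014214/3265874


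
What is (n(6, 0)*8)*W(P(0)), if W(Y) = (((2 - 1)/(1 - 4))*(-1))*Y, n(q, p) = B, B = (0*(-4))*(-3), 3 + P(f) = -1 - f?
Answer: 0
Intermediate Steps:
P(f) = -4 - f (P(f) = -3 + (-1 - f) = -4 - f)
B = 0 (B = 0*(-3) = 0)
n(q, p) = 0
W(Y) = Y/3 (W(Y) = ((1/(-3))*(-1))*Y = ((1*(-1/3))*(-1))*Y = (-1/3*(-1))*Y = Y/3)
(n(6, 0)*8)*W(P(0)) = (0*8)*((-4 - 1*0)/3) = 0*((-4 + 0)/3) = 0*((1/3)*(-4)) = 0*(-4/3) = 0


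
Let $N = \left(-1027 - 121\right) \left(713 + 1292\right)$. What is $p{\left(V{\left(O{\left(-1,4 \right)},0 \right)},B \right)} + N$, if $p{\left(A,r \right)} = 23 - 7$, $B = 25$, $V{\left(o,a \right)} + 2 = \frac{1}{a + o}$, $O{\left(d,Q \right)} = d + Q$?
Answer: $-2301724$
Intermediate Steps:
$O{\left(d,Q \right)} = Q + d$
$V{\left(o,a \right)} = -2 + \frac{1}{a + o}$
$p{\left(A,r \right)} = 16$ ($p{\left(A,r \right)} = 23 - 7 = 16$)
$N = -2301740$ ($N = \left(-1148\right) 2005 = -2301740$)
$p{\left(V{\left(O{\left(-1,4 \right)},0 \right)},B \right)} + N = 16 - 2301740 = -2301724$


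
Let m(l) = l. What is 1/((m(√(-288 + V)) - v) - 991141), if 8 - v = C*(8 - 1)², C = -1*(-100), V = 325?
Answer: -986249/972687089964 - √37/972687089964 ≈ -1.0139e-6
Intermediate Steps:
C = 100
v = -4892 (v = 8 - 100*(8 - 1)² = 8 - 100*7² = 8 - 100*49 = 8 - 1*4900 = 8 - 4900 = -4892)
1/((m(√(-288 + V)) - v) - 991141) = 1/((√(-288 + 325) - 1*(-4892)) - 991141) = 1/((√37 + 4892) - 991141) = 1/((4892 + √37) - 991141) = 1/(-986249 + √37)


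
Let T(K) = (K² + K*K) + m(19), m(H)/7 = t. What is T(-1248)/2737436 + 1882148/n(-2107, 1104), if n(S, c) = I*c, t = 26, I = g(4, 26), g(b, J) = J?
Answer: 25200375511/377766168 ≈ 66.709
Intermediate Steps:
I = 26
n(S, c) = 26*c
m(H) = 182 (m(H) = 7*26 = 182)
T(K) = 182 + 2*K² (T(K) = (K² + K*K) + 182 = (K² + K²) + 182 = 2*K² + 182 = 182 + 2*K²)
T(-1248)/2737436 + 1882148/n(-2107, 1104) = (182 + 2*(-1248)²)/2737436 + 1882148/((26*1104)) = (182 + 2*1557504)*(1/2737436) + 1882148/28704 = (182 + 3115008)*(1/2737436) + 1882148*(1/28704) = 3115190*(1/2737436) + 470537/7176 = 119815/105286 + 470537/7176 = 25200375511/377766168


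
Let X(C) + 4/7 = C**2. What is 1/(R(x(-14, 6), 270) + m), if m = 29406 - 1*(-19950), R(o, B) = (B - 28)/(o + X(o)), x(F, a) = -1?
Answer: 2/97865 ≈ 2.0436e-5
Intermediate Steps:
X(C) = -4/7 + C**2
R(o, B) = (-28 + B)/(-4/7 + o + o**2) (R(o, B) = (B - 28)/(o + (-4/7 + o**2)) = (-28 + B)/(-4/7 + o + o**2))
m = 49356 (m = 29406 + 19950 = 49356)
1/(R(x(-14, 6), 270) + m) = 1/(7*(-28 + 270)/(-4 + 7*(-1) + 7*(-1)**2) + 49356) = 1/(7*242/(-4 - 7 + 7*1) + 49356) = 1/(7*242/(-4 - 7 + 7) + 49356) = 1/(7*242/(-4) + 49356) = 1/(7*(-1/4)*242 + 49356) = 1/(-847/2 + 49356) = 1/(97865/2) = 2/97865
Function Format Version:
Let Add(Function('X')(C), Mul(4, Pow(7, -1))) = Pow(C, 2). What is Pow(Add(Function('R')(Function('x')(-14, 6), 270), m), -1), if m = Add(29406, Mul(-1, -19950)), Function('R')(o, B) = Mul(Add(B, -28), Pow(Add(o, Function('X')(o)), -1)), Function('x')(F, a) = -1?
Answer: Rational(2, 97865) ≈ 2.0436e-5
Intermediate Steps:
Function('X')(C) = Add(Rational(-4, 7), Pow(C, 2))
Function('R')(o, B) = Mul(Pow(Add(Rational(-4, 7), o, Pow(o, 2)), -1), Add(-28, B)) (Function('R')(o, B) = Mul(Add(B, -28), Pow(Add(o, Add(Rational(-4, 7), Pow(o, 2))), -1)) = Mul(Add(-28, B), Pow(Add(Rational(-4, 7), o, Pow(o, 2)), -1)) = Mul(Pow(Add(Rational(-4, 7), o, Pow(o, 2)), -1), Add(-28, B)))
m = 49356 (m = Add(29406, 19950) = 49356)
Pow(Add(Function('R')(Function('x')(-14, 6), 270), m), -1) = Pow(Add(Mul(7, Pow(Add(-4, Mul(7, -1), Mul(7, Pow(-1, 2))), -1), Add(-28, 270)), 49356), -1) = Pow(Add(Mul(7, Pow(Add(-4, -7, Mul(7, 1)), -1), 242), 49356), -1) = Pow(Add(Mul(7, Pow(Add(-4, -7, 7), -1), 242), 49356), -1) = Pow(Add(Mul(7, Pow(-4, -1), 242), 49356), -1) = Pow(Add(Mul(7, Rational(-1, 4), 242), 49356), -1) = Pow(Add(Rational(-847, 2), 49356), -1) = Pow(Rational(97865, 2), -1) = Rational(2, 97865)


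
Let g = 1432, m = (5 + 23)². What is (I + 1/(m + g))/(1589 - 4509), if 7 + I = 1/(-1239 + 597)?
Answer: 4980139/2077101120 ≈ 0.0023976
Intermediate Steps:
m = 784 (m = 28² = 784)
I = -4495/642 (I = -7 + 1/(-1239 + 597) = -7 + 1/(-642) = -7 - 1/642 = -4495/642 ≈ -7.0016)
(I + 1/(m + g))/(1589 - 4509) = (-4495/642 + 1/(784 + 1432))/(1589 - 4509) = (-4495/642 + 1/2216)/(-2920) = (-4495/642 + 1/2216)*(-1/2920) = -4980139/711336*(-1/2920) = 4980139/2077101120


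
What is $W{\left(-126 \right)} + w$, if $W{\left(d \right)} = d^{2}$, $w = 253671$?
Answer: $269547$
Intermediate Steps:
$W{\left(-126 \right)} + w = \left(-126\right)^{2} + 253671 = 15876 + 253671 = 269547$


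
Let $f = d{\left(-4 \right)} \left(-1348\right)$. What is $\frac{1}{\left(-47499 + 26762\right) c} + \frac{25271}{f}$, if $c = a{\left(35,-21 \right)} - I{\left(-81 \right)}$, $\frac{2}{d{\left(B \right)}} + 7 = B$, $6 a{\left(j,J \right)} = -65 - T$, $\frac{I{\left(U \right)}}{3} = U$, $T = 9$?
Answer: $\frac{997257113459}{9671902696} \approx 103.11$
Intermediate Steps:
$I{\left(U \right)} = 3 U$
$a{\left(j,J \right)} = - \frac{37}{3}$ ($a{\left(j,J \right)} = \frac{-65 - 9}{6} = \frac{1}{6} \left(-74\right) = - \frac{37}{3}$)
$d{\left(B \right)} = \frac{2}{-7 + B}$
$c = \frac{692}{3}$ ($c = - \frac{37}{3} - 3 \left(-81\right) = - \frac{37}{3} - -243 = - \frac{37}{3} + 243 = \frac{692}{3} \approx 230.67$)
$f = \frac{2696}{11}$ ($f = \frac{2}{-7 - 4} \left(-1348\right) = \frac{2}{-11} \left(-1348\right) = 2 \left(- \frac{1}{11}\right) \left(-1348\right) = \left(- \frac{2}{11}\right) \left(-1348\right) = \frac{2696}{11} \approx 245.09$)
$\frac{1}{\left(-47499 + 26762\right) c} + \frac{25271}{f} = \frac{1}{\left(-47499 + 26762\right) \frac{692}{3}} + \frac{25271}{\frac{2696}{11}} = \frac{1}{-20737} \cdot \frac{3}{692} + 25271 \cdot \frac{11}{2696} = \left(- \frac{1}{20737}\right) \frac{3}{692} + \frac{277981}{2696} = - \frac{3}{14350004} + \frac{277981}{2696} = \frac{997257113459}{9671902696}$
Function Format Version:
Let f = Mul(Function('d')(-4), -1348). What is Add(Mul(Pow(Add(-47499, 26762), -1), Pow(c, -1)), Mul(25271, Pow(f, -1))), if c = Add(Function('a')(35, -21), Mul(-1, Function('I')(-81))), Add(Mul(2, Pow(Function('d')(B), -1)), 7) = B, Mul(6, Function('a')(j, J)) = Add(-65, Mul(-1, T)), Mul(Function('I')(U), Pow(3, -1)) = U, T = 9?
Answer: Rational(997257113459, 9671902696) ≈ 103.11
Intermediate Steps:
Function('I')(U) = Mul(3, U)
Function('a')(j, J) = Rational(-37, 3) (Function('a')(j, J) = Mul(Rational(1, 6), Add(-65, Mul(-1, 9))) = Mul(Rational(1, 6), Add(-65, -9)) = Mul(Rational(1, 6), -74) = Rational(-37, 3))
Function('d')(B) = Mul(2, Pow(Add(-7, B), -1))
c = Rational(692, 3) (c = Add(Rational(-37, 3), Mul(-1, Mul(3, -81))) = Add(Rational(-37, 3), Mul(-1, -243)) = Add(Rational(-37, 3), 243) = Rational(692, 3) ≈ 230.67)
f = Rational(2696, 11) (f = Mul(Mul(2, Pow(Add(-7, -4), -1)), -1348) = Mul(Mul(2, Pow(-11, -1)), -1348) = Mul(Mul(2, Rational(-1, 11)), -1348) = Mul(Rational(-2, 11), -1348) = Rational(2696, 11) ≈ 245.09)
Add(Mul(Pow(Add(-47499, 26762), -1), Pow(c, -1)), Mul(25271, Pow(f, -1))) = Add(Mul(Pow(Add(-47499, 26762), -1), Pow(Rational(692, 3), -1)), Mul(25271, Pow(Rational(2696, 11), -1))) = Add(Mul(Pow(-20737, -1), Rational(3, 692)), Mul(25271, Rational(11, 2696))) = Add(Mul(Rational(-1, 20737), Rational(3, 692)), Rational(277981, 2696)) = Add(Rational(-3, 14350004), Rational(277981, 2696)) = Rational(997257113459, 9671902696)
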